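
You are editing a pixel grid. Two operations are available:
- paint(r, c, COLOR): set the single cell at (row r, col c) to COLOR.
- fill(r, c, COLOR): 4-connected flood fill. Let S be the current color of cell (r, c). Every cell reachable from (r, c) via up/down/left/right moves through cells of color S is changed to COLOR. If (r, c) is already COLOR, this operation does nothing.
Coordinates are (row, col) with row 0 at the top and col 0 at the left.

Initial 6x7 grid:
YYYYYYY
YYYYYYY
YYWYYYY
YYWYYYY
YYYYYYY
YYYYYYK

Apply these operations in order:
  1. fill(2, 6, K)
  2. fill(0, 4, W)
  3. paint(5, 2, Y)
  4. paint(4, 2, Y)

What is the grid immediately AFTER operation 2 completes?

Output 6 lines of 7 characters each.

Answer: WWWWWWW
WWWWWWW
WWWWWWW
WWWWWWW
WWWWWWW
WWWWWWW

Derivation:
After op 1 fill(2,6,K) [39 cells changed]:
KKKKKKK
KKKKKKK
KKWKKKK
KKWKKKK
KKKKKKK
KKKKKKK
After op 2 fill(0,4,W) [40 cells changed]:
WWWWWWW
WWWWWWW
WWWWWWW
WWWWWWW
WWWWWWW
WWWWWWW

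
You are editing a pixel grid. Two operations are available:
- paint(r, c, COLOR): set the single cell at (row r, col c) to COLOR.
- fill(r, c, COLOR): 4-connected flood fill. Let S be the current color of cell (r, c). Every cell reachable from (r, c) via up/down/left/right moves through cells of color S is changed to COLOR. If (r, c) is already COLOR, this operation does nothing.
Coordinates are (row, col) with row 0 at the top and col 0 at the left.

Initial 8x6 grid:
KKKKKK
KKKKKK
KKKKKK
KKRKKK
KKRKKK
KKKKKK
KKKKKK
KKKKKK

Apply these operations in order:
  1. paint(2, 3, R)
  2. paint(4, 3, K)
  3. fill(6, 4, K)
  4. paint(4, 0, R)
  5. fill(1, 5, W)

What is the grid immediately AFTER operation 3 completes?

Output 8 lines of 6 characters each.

After op 1 paint(2,3,R):
KKKKKK
KKKKKK
KKKRKK
KKRKKK
KKRKKK
KKKKKK
KKKKKK
KKKKKK
After op 2 paint(4,3,K):
KKKKKK
KKKKKK
KKKRKK
KKRKKK
KKRKKK
KKKKKK
KKKKKK
KKKKKK
After op 3 fill(6,4,K) [0 cells changed]:
KKKKKK
KKKKKK
KKKRKK
KKRKKK
KKRKKK
KKKKKK
KKKKKK
KKKKKK

Answer: KKKKKK
KKKKKK
KKKRKK
KKRKKK
KKRKKK
KKKKKK
KKKKKK
KKKKKK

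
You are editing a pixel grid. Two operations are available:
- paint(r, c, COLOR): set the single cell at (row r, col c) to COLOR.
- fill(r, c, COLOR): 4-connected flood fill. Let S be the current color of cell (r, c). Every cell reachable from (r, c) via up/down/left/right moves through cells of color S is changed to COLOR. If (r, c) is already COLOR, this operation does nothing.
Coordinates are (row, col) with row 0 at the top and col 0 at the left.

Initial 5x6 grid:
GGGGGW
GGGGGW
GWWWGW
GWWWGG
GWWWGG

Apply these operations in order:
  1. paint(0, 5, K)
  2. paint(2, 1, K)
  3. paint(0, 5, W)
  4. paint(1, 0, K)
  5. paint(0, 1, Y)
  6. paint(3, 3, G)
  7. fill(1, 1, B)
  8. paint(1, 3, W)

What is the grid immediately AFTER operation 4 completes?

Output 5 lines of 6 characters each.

After op 1 paint(0,5,K):
GGGGGK
GGGGGW
GWWWGW
GWWWGG
GWWWGG
After op 2 paint(2,1,K):
GGGGGK
GGGGGW
GKWWGW
GWWWGG
GWWWGG
After op 3 paint(0,5,W):
GGGGGW
GGGGGW
GKWWGW
GWWWGG
GWWWGG
After op 4 paint(1,0,K):
GGGGGW
KGGGGW
GKWWGW
GWWWGG
GWWWGG

Answer: GGGGGW
KGGGGW
GKWWGW
GWWWGG
GWWWGG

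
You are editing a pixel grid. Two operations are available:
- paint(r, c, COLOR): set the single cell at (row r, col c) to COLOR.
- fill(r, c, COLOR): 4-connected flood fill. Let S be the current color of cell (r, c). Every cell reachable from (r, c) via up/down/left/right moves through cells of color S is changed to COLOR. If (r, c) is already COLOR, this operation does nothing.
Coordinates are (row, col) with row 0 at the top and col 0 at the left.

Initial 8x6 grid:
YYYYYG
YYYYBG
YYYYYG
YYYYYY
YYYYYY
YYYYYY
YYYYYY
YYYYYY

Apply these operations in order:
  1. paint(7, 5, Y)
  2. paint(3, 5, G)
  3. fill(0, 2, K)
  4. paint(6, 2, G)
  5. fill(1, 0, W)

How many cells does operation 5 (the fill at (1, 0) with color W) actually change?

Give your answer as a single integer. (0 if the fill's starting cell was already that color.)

Answer: 42

Derivation:
After op 1 paint(7,5,Y):
YYYYYG
YYYYBG
YYYYYG
YYYYYY
YYYYYY
YYYYYY
YYYYYY
YYYYYY
After op 2 paint(3,5,G):
YYYYYG
YYYYBG
YYYYYG
YYYYYG
YYYYYY
YYYYYY
YYYYYY
YYYYYY
After op 3 fill(0,2,K) [43 cells changed]:
KKKKKG
KKKKBG
KKKKKG
KKKKKG
KKKKKK
KKKKKK
KKKKKK
KKKKKK
After op 4 paint(6,2,G):
KKKKKG
KKKKBG
KKKKKG
KKKKKG
KKKKKK
KKKKKK
KKGKKK
KKKKKK
After op 5 fill(1,0,W) [42 cells changed]:
WWWWWG
WWWWBG
WWWWWG
WWWWWG
WWWWWW
WWWWWW
WWGWWW
WWWWWW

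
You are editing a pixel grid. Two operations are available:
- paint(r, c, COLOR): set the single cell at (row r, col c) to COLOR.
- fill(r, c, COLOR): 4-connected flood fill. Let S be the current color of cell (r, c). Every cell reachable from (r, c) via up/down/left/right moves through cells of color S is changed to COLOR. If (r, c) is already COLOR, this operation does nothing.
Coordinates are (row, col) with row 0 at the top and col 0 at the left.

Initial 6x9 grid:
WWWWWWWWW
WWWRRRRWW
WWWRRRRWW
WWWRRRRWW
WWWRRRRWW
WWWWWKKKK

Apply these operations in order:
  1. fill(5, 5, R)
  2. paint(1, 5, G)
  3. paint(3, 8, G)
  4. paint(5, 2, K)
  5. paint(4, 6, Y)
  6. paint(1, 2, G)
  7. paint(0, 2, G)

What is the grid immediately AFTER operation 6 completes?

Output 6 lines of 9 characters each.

Answer: WWWWWWWWW
WWGRRGRWW
WWWRRRRWW
WWWRRRRWG
WWWRRRYWW
WWKWWRRRR

Derivation:
After op 1 fill(5,5,R) [4 cells changed]:
WWWWWWWWW
WWWRRRRWW
WWWRRRRWW
WWWRRRRWW
WWWRRRRWW
WWWWWRRRR
After op 2 paint(1,5,G):
WWWWWWWWW
WWWRRGRWW
WWWRRRRWW
WWWRRRRWW
WWWRRRRWW
WWWWWRRRR
After op 3 paint(3,8,G):
WWWWWWWWW
WWWRRGRWW
WWWRRRRWW
WWWRRRRWG
WWWRRRRWW
WWWWWRRRR
After op 4 paint(5,2,K):
WWWWWWWWW
WWWRRGRWW
WWWRRRRWW
WWWRRRRWG
WWWRRRRWW
WWKWWRRRR
After op 5 paint(4,6,Y):
WWWWWWWWW
WWWRRGRWW
WWWRRRRWW
WWWRRRRWG
WWWRRRYWW
WWKWWRRRR
After op 6 paint(1,2,G):
WWWWWWWWW
WWGRRGRWW
WWWRRRRWW
WWWRRRRWG
WWWRRRYWW
WWKWWRRRR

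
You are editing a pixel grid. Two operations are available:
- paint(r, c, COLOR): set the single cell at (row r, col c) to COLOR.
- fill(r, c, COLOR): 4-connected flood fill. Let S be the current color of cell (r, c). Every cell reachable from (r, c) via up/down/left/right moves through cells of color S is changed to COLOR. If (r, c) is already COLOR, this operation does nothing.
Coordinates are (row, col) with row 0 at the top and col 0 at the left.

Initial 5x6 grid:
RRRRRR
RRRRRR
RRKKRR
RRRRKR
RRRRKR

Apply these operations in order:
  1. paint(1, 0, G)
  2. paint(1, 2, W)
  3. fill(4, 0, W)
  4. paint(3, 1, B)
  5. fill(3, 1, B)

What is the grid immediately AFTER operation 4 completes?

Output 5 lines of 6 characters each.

After op 1 paint(1,0,G):
RRRRRR
GRRRRR
RRKKRR
RRRRKR
RRRRKR
After op 2 paint(1,2,W):
RRRRRR
GRWRRR
RRKKRR
RRRRKR
RRRRKR
After op 3 fill(4,0,W) [24 cells changed]:
WWWWWW
GWWWWW
WWKKWW
WWWWKW
WWWWKW
After op 4 paint(3,1,B):
WWWWWW
GWWWWW
WWKKWW
WBWWKW
WWWWKW

Answer: WWWWWW
GWWWWW
WWKKWW
WBWWKW
WWWWKW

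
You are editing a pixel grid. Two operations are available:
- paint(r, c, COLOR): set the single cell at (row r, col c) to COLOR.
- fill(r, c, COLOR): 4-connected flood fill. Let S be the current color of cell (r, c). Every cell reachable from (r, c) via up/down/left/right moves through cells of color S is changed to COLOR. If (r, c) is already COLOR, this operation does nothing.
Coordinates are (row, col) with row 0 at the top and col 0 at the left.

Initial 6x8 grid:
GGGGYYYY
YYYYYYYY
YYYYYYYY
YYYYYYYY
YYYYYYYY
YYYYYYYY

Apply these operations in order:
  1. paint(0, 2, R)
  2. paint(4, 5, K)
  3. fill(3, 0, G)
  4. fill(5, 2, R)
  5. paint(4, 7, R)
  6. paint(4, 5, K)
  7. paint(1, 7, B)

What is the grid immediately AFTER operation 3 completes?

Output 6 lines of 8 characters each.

After op 1 paint(0,2,R):
GGRGYYYY
YYYYYYYY
YYYYYYYY
YYYYYYYY
YYYYYYYY
YYYYYYYY
After op 2 paint(4,5,K):
GGRGYYYY
YYYYYYYY
YYYYYYYY
YYYYYYYY
YYYYYKYY
YYYYYYYY
After op 3 fill(3,0,G) [43 cells changed]:
GGRGGGGG
GGGGGGGG
GGGGGGGG
GGGGGGGG
GGGGGKGG
GGGGGGGG

Answer: GGRGGGGG
GGGGGGGG
GGGGGGGG
GGGGGGGG
GGGGGKGG
GGGGGGGG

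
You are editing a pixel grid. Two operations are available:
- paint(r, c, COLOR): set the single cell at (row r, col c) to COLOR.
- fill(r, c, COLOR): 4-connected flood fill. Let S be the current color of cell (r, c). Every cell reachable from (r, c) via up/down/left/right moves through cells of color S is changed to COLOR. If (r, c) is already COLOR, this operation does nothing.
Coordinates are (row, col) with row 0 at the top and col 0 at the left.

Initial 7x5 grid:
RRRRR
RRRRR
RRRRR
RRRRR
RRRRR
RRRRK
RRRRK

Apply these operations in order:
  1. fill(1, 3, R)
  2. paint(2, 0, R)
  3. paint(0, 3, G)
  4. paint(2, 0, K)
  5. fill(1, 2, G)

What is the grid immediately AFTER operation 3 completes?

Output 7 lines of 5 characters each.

After op 1 fill(1,3,R) [0 cells changed]:
RRRRR
RRRRR
RRRRR
RRRRR
RRRRR
RRRRK
RRRRK
After op 2 paint(2,0,R):
RRRRR
RRRRR
RRRRR
RRRRR
RRRRR
RRRRK
RRRRK
After op 3 paint(0,3,G):
RRRGR
RRRRR
RRRRR
RRRRR
RRRRR
RRRRK
RRRRK

Answer: RRRGR
RRRRR
RRRRR
RRRRR
RRRRR
RRRRK
RRRRK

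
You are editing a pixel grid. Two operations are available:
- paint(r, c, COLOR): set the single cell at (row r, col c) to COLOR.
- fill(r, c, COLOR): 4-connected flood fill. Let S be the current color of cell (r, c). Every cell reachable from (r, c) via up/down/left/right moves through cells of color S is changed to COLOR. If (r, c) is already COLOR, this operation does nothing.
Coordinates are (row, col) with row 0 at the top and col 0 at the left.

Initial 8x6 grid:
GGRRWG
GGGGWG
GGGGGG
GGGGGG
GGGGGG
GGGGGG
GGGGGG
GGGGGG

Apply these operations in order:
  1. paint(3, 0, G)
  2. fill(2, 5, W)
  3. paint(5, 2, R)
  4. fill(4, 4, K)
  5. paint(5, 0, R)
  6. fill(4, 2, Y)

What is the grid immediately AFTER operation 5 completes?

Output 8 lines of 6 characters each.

After op 1 paint(3,0,G):
GGRRWG
GGGGWG
GGGGGG
GGGGGG
GGGGGG
GGGGGG
GGGGGG
GGGGGG
After op 2 fill(2,5,W) [44 cells changed]:
WWRRWW
WWWWWW
WWWWWW
WWWWWW
WWWWWW
WWWWWW
WWWWWW
WWWWWW
After op 3 paint(5,2,R):
WWRRWW
WWWWWW
WWWWWW
WWWWWW
WWWWWW
WWRWWW
WWWWWW
WWWWWW
After op 4 fill(4,4,K) [45 cells changed]:
KKRRKK
KKKKKK
KKKKKK
KKKKKK
KKKKKK
KKRKKK
KKKKKK
KKKKKK
After op 5 paint(5,0,R):
KKRRKK
KKKKKK
KKKKKK
KKKKKK
KKKKKK
RKRKKK
KKKKKK
KKKKKK

Answer: KKRRKK
KKKKKK
KKKKKK
KKKKKK
KKKKKK
RKRKKK
KKKKKK
KKKKKK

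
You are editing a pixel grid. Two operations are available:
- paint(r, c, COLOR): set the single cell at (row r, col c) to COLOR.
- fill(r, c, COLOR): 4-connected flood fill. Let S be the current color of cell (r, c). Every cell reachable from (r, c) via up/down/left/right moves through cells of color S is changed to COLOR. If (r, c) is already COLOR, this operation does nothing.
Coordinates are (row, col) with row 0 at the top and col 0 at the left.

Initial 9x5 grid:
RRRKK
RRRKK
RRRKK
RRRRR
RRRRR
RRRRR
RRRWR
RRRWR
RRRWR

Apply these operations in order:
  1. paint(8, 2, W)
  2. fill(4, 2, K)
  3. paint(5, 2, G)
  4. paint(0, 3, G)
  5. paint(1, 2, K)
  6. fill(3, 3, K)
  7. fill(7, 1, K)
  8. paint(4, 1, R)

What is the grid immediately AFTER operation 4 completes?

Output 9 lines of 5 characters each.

Answer: KKKGK
KKKKK
KKKKK
KKKKK
KKKKK
KKGKK
KKKWK
KKKWK
KKWWK

Derivation:
After op 1 paint(8,2,W):
RRRKK
RRRKK
RRRKK
RRRRR
RRRRR
RRRRR
RRRWR
RRRWR
RRWWR
After op 2 fill(4,2,K) [35 cells changed]:
KKKKK
KKKKK
KKKKK
KKKKK
KKKKK
KKKKK
KKKWK
KKKWK
KKWWK
After op 3 paint(5,2,G):
KKKKK
KKKKK
KKKKK
KKKKK
KKKKK
KKGKK
KKKWK
KKKWK
KKWWK
After op 4 paint(0,3,G):
KKKGK
KKKKK
KKKKK
KKKKK
KKKKK
KKGKK
KKKWK
KKKWK
KKWWK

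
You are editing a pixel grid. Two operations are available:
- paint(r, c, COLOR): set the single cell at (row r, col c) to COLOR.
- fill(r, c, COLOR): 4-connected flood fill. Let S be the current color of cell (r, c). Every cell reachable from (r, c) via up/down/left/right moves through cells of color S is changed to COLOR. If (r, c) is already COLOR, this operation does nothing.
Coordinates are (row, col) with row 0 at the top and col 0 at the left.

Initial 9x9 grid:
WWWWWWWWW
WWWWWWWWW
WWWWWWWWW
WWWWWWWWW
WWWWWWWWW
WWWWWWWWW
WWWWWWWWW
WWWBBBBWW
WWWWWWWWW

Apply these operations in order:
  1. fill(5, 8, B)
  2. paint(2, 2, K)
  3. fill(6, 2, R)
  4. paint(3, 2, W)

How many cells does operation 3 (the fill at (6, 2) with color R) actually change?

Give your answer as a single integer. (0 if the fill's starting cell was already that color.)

After op 1 fill(5,8,B) [77 cells changed]:
BBBBBBBBB
BBBBBBBBB
BBBBBBBBB
BBBBBBBBB
BBBBBBBBB
BBBBBBBBB
BBBBBBBBB
BBBBBBBBB
BBBBBBBBB
After op 2 paint(2,2,K):
BBBBBBBBB
BBBBBBBBB
BBKBBBBBB
BBBBBBBBB
BBBBBBBBB
BBBBBBBBB
BBBBBBBBB
BBBBBBBBB
BBBBBBBBB
After op 3 fill(6,2,R) [80 cells changed]:
RRRRRRRRR
RRRRRRRRR
RRKRRRRRR
RRRRRRRRR
RRRRRRRRR
RRRRRRRRR
RRRRRRRRR
RRRRRRRRR
RRRRRRRRR

Answer: 80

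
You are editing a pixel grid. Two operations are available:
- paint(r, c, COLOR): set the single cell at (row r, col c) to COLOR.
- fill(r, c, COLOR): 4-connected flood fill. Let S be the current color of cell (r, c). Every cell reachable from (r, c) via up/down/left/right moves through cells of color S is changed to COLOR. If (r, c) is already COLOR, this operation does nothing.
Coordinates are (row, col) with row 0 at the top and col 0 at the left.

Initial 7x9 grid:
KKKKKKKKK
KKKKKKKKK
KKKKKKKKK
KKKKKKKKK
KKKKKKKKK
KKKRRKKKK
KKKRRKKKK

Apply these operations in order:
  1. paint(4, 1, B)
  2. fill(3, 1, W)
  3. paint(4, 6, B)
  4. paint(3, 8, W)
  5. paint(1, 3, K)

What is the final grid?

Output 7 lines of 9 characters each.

After op 1 paint(4,1,B):
KKKKKKKKK
KKKKKKKKK
KKKKKKKKK
KKKKKKKKK
KBKKKKKKK
KKKRRKKKK
KKKRRKKKK
After op 2 fill(3,1,W) [58 cells changed]:
WWWWWWWWW
WWWWWWWWW
WWWWWWWWW
WWWWWWWWW
WBWWWWWWW
WWWRRWWWW
WWWRRWWWW
After op 3 paint(4,6,B):
WWWWWWWWW
WWWWWWWWW
WWWWWWWWW
WWWWWWWWW
WBWWWWBWW
WWWRRWWWW
WWWRRWWWW
After op 4 paint(3,8,W):
WWWWWWWWW
WWWWWWWWW
WWWWWWWWW
WWWWWWWWW
WBWWWWBWW
WWWRRWWWW
WWWRRWWWW
After op 5 paint(1,3,K):
WWWWWWWWW
WWWKWWWWW
WWWWWWWWW
WWWWWWWWW
WBWWWWBWW
WWWRRWWWW
WWWRRWWWW

Answer: WWWWWWWWW
WWWKWWWWW
WWWWWWWWW
WWWWWWWWW
WBWWWWBWW
WWWRRWWWW
WWWRRWWWW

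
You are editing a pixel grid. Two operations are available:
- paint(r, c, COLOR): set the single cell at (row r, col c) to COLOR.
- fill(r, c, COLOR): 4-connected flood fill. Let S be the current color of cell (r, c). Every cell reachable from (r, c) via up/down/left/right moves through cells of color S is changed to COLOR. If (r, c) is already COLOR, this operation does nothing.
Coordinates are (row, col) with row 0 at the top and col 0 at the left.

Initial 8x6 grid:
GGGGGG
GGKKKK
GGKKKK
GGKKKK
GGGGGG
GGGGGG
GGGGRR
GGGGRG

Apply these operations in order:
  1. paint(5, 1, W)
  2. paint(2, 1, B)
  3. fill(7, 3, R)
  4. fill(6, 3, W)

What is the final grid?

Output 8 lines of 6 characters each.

Answer: WWWWWW
WWKKKK
WBKKKK
WWKKKK
WWWWWW
WWWWWW
WWWWWW
WWWWWG

Derivation:
After op 1 paint(5,1,W):
GGGGGG
GGKKKK
GGKKKK
GGKKKK
GGGGGG
GWGGGG
GGGGRR
GGGGRG
After op 2 paint(2,1,B):
GGGGGG
GGKKKK
GBKKKK
GGKKKK
GGGGGG
GWGGGG
GGGGRR
GGGGRG
After op 3 fill(7,3,R) [30 cells changed]:
RRRRRR
RRKKKK
RBKKKK
RRKKKK
RRRRRR
RWRRRR
RRRRRR
RRRRRG
After op 4 fill(6,3,W) [33 cells changed]:
WWWWWW
WWKKKK
WBKKKK
WWKKKK
WWWWWW
WWWWWW
WWWWWW
WWWWWG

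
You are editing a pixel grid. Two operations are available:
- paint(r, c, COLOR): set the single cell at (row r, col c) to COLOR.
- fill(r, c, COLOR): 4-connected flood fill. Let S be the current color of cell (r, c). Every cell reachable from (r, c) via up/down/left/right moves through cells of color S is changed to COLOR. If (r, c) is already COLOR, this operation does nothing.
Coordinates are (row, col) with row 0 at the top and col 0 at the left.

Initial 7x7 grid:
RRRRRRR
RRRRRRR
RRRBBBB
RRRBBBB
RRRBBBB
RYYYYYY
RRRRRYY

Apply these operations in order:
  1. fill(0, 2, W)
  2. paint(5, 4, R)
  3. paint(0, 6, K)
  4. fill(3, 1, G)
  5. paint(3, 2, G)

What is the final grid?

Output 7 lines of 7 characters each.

After op 1 fill(0,2,W) [29 cells changed]:
WWWWWWW
WWWWWWW
WWWBBBB
WWWBBBB
WWWBBBB
WYYYYYY
WWWWWYY
After op 2 paint(5,4,R):
WWWWWWW
WWWWWWW
WWWBBBB
WWWBBBB
WWWBBBB
WYYYRYY
WWWWWYY
After op 3 paint(0,6,K):
WWWWWWK
WWWWWWW
WWWBBBB
WWWBBBB
WWWBBBB
WYYYRYY
WWWWWYY
After op 4 fill(3,1,G) [28 cells changed]:
GGGGGGK
GGGGGGG
GGGBBBB
GGGBBBB
GGGBBBB
GYYYRYY
GGGGGYY
After op 5 paint(3,2,G):
GGGGGGK
GGGGGGG
GGGBBBB
GGGBBBB
GGGBBBB
GYYYRYY
GGGGGYY

Answer: GGGGGGK
GGGGGGG
GGGBBBB
GGGBBBB
GGGBBBB
GYYYRYY
GGGGGYY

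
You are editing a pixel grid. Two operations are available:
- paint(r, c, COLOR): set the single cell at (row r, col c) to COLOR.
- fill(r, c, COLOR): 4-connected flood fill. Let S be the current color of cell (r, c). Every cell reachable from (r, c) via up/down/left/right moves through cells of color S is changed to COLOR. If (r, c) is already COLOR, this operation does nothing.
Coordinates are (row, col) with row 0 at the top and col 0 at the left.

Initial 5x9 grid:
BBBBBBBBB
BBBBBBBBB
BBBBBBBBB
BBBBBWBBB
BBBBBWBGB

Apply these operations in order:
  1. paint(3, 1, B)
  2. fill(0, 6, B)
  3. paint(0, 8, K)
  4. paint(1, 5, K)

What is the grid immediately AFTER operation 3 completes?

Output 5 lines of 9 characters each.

After op 1 paint(3,1,B):
BBBBBBBBB
BBBBBBBBB
BBBBBBBBB
BBBBBWBBB
BBBBBWBGB
After op 2 fill(0,6,B) [0 cells changed]:
BBBBBBBBB
BBBBBBBBB
BBBBBBBBB
BBBBBWBBB
BBBBBWBGB
After op 3 paint(0,8,K):
BBBBBBBBK
BBBBBBBBB
BBBBBBBBB
BBBBBWBBB
BBBBBWBGB

Answer: BBBBBBBBK
BBBBBBBBB
BBBBBBBBB
BBBBBWBBB
BBBBBWBGB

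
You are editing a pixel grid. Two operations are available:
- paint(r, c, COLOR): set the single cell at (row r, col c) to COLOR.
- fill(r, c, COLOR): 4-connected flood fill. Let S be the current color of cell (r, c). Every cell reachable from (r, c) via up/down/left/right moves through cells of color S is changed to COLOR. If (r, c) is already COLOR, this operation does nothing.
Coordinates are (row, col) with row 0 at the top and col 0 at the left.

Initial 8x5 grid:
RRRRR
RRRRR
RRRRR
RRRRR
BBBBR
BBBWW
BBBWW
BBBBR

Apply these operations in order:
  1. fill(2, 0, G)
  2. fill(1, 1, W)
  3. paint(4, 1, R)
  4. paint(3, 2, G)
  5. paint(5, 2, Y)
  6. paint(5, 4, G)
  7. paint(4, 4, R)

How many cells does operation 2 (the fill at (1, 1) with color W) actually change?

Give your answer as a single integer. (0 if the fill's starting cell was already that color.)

After op 1 fill(2,0,G) [21 cells changed]:
GGGGG
GGGGG
GGGGG
GGGGG
BBBBG
BBBWW
BBBWW
BBBBR
After op 2 fill(1,1,W) [21 cells changed]:
WWWWW
WWWWW
WWWWW
WWWWW
BBBBW
BBBWW
BBBWW
BBBBR

Answer: 21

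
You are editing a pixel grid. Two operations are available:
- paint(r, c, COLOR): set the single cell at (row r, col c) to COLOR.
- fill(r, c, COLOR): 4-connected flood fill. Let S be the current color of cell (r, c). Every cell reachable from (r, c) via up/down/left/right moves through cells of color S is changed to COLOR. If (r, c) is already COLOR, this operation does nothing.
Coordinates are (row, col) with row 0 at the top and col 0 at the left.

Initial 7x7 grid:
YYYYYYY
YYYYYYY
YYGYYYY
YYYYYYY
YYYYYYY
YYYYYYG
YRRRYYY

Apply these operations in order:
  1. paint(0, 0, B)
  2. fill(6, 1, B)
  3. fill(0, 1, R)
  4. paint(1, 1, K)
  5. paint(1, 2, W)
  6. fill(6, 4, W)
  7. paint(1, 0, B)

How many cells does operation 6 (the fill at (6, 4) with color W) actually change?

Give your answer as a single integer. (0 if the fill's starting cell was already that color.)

Answer: 41

Derivation:
After op 1 paint(0,0,B):
BYYYYYY
YYYYYYY
YYGYYYY
YYYYYYY
YYYYYYY
YYYYYYG
YRRRYYY
After op 2 fill(6,1,B) [3 cells changed]:
BYYYYYY
YYYYYYY
YYGYYYY
YYYYYYY
YYYYYYY
YYYYYYG
YBBBYYY
After op 3 fill(0,1,R) [43 cells changed]:
BRRRRRR
RRRRRRR
RRGRRRR
RRRRRRR
RRRRRRR
RRRRRRG
RBBBRRR
After op 4 paint(1,1,K):
BRRRRRR
RKRRRRR
RRGRRRR
RRRRRRR
RRRRRRR
RRRRRRG
RBBBRRR
After op 5 paint(1,2,W):
BRRRRRR
RKWRRRR
RRGRRRR
RRRRRRR
RRRRRRR
RRRRRRG
RBBBRRR
After op 6 fill(6,4,W) [41 cells changed]:
BWWWWWW
WKWWWWW
WWGWWWW
WWWWWWW
WWWWWWW
WWWWWWG
WBBBWWW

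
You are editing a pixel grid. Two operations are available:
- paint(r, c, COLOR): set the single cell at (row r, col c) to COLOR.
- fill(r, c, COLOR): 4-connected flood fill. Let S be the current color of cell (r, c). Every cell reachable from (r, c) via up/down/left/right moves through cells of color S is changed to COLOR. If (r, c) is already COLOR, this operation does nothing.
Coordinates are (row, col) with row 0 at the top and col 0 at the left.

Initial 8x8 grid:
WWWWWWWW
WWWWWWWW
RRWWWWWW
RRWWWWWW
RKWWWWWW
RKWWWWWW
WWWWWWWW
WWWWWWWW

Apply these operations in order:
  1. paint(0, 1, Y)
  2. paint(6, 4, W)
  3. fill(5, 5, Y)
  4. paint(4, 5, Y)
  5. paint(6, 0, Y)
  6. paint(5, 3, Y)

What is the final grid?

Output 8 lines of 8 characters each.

Answer: YYYYYYYY
YYYYYYYY
RRYYYYYY
RRYYYYYY
RKYYYYYY
RKYYYYYY
YYYYYYYY
YYYYYYYY

Derivation:
After op 1 paint(0,1,Y):
WYWWWWWW
WWWWWWWW
RRWWWWWW
RRWWWWWW
RKWWWWWW
RKWWWWWW
WWWWWWWW
WWWWWWWW
After op 2 paint(6,4,W):
WYWWWWWW
WWWWWWWW
RRWWWWWW
RRWWWWWW
RKWWWWWW
RKWWWWWW
WWWWWWWW
WWWWWWWW
After op 3 fill(5,5,Y) [55 cells changed]:
YYYYYYYY
YYYYYYYY
RRYYYYYY
RRYYYYYY
RKYYYYYY
RKYYYYYY
YYYYYYYY
YYYYYYYY
After op 4 paint(4,5,Y):
YYYYYYYY
YYYYYYYY
RRYYYYYY
RRYYYYYY
RKYYYYYY
RKYYYYYY
YYYYYYYY
YYYYYYYY
After op 5 paint(6,0,Y):
YYYYYYYY
YYYYYYYY
RRYYYYYY
RRYYYYYY
RKYYYYYY
RKYYYYYY
YYYYYYYY
YYYYYYYY
After op 6 paint(5,3,Y):
YYYYYYYY
YYYYYYYY
RRYYYYYY
RRYYYYYY
RKYYYYYY
RKYYYYYY
YYYYYYYY
YYYYYYYY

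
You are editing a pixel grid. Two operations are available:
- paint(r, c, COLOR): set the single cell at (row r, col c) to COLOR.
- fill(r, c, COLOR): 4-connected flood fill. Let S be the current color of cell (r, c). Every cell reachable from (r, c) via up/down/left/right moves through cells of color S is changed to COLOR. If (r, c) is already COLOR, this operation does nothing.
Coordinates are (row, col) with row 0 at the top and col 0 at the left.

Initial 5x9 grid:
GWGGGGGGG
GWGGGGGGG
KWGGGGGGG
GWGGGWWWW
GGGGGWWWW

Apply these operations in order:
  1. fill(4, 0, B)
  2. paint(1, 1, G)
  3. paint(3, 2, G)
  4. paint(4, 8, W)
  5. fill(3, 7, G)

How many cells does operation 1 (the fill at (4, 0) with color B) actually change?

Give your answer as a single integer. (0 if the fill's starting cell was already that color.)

Answer: 30

Derivation:
After op 1 fill(4,0,B) [30 cells changed]:
GWBBBBBBB
GWBBBBBBB
KWBBBBBBB
BWBBBWWWW
BBBBBWWWW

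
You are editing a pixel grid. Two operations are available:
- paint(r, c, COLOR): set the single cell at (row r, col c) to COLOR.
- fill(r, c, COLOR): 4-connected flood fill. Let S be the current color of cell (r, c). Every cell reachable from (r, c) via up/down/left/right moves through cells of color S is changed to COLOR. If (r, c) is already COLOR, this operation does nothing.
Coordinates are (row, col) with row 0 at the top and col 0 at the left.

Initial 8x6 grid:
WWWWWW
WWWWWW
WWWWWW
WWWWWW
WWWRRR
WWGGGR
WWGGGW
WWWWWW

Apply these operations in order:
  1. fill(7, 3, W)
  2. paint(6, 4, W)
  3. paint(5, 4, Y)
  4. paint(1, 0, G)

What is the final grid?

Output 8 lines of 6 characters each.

After op 1 fill(7,3,W) [0 cells changed]:
WWWWWW
WWWWWW
WWWWWW
WWWWWW
WWWRRR
WWGGGR
WWGGGW
WWWWWW
After op 2 paint(6,4,W):
WWWWWW
WWWWWW
WWWWWW
WWWWWW
WWWRRR
WWGGGR
WWGGWW
WWWWWW
After op 3 paint(5,4,Y):
WWWWWW
WWWWWW
WWWWWW
WWWWWW
WWWRRR
WWGGYR
WWGGWW
WWWWWW
After op 4 paint(1,0,G):
WWWWWW
GWWWWW
WWWWWW
WWWWWW
WWWRRR
WWGGYR
WWGGWW
WWWWWW

Answer: WWWWWW
GWWWWW
WWWWWW
WWWWWW
WWWRRR
WWGGYR
WWGGWW
WWWWWW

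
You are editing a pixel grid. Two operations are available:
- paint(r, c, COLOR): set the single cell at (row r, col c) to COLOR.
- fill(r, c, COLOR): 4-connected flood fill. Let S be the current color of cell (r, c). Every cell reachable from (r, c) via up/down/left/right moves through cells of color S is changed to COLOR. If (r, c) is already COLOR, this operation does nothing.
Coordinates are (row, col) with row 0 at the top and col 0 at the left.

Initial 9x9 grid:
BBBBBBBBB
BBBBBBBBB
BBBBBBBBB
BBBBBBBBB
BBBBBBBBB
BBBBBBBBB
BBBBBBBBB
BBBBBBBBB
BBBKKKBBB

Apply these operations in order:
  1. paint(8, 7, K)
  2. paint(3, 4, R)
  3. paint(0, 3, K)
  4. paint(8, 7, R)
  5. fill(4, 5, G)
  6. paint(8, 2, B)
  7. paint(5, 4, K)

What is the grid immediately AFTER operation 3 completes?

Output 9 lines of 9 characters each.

After op 1 paint(8,7,K):
BBBBBBBBB
BBBBBBBBB
BBBBBBBBB
BBBBBBBBB
BBBBBBBBB
BBBBBBBBB
BBBBBBBBB
BBBBBBBBB
BBBKKKBKB
After op 2 paint(3,4,R):
BBBBBBBBB
BBBBBBBBB
BBBBBBBBB
BBBBRBBBB
BBBBBBBBB
BBBBBBBBB
BBBBBBBBB
BBBBBBBBB
BBBKKKBKB
After op 3 paint(0,3,K):
BBBKBBBBB
BBBBBBBBB
BBBBBBBBB
BBBBRBBBB
BBBBBBBBB
BBBBBBBBB
BBBBBBBBB
BBBBBBBBB
BBBKKKBKB

Answer: BBBKBBBBB
BBBBBBBBB
BBBBBBBBB
BBBBRBBBB
BBBBBBBBB
BBBBBBBBB
BBBBBBBBB
BBBBBBBBB
BBBKKKBKB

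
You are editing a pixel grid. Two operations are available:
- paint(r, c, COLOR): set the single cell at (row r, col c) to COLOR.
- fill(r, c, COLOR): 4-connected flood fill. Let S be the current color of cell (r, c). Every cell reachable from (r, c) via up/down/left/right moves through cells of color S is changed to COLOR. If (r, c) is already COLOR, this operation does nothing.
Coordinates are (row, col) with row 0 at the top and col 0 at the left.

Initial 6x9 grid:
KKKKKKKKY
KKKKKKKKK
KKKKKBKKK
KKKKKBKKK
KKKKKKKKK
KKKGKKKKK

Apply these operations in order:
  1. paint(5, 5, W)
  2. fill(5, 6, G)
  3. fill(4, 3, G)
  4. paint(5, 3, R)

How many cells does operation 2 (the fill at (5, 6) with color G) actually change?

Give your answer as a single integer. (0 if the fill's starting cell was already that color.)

After op 1 paint(5,5,W):
KKKKKKKKY
KKKKKKKKK
KKKKKBKKK
KKKKKBKKK
KKKKKKKKK
KKKGKWKKK
After op 2 fill(5,6,G) [49 cells changed]:
GGGGGGGGY
GGGGGGGGG
GGGGGBGGG
GGGGGBGGG
GGGGGGGGG
GGGGGWGGG

Answer: 49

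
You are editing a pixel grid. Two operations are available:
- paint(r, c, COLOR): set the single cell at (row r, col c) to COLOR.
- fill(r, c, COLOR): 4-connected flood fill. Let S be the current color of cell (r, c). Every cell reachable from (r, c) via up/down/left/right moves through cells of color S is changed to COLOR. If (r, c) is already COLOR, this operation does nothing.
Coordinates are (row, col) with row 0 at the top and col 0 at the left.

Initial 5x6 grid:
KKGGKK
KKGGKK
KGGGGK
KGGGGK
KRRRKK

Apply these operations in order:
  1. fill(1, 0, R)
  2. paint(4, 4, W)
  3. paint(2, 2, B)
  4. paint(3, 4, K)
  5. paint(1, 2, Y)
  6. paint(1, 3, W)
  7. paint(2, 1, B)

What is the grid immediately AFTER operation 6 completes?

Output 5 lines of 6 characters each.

After op 1 fill(1,0,R) [7 cells changed]:
RRGGKK
RRGGKK
RGGGGK
RGGGGK
RRRRKK
After op 2 paint(4,4,W):
RRGGKK
RRGGKK
RGGGGK
RGGGGK
RRRRWK
After op 3 paint(2,2,B):
RRGGKK
RRGGKK
RGBGGK
RGGGGK
RRRRWK
After op 4 paint(3,4,K):
RRGGKK
RRGGKK
RGBGGK
RGGGKK
RRRRWK
After op 5 paint(1,2,Y):
RRGGKK
RRYGKK
RGBGGK
RGGGKK
RRRRWK
After op 6 paint(1,3,W):
RRGGKK
RRYWKK
RGBGGK
RGGGKK
RRRRWK

Answer: RRGGKK
RRYWKK
RGBGGK
RGGGKK
RRRRWK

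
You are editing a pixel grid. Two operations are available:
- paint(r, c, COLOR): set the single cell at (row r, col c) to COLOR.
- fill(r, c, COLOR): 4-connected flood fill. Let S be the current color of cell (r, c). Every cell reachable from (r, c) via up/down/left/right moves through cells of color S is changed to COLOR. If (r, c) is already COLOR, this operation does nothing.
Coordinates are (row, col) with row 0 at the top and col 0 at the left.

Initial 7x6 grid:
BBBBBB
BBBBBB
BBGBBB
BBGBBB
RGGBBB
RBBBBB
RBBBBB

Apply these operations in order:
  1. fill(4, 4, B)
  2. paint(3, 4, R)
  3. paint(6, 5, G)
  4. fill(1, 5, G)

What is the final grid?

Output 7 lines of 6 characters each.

Answer: GGGGGG
GGGGGG
GGGGGG
GGGGRG
RGGGGG
RGGGGG
RGGGGG

Derivation:
After op 1 fill(4,4,B) [0 cells changed]:
BBBBBB
BBBBBB
BBGBBB
BBGBBB
RGGBBB
RBBBBB
RBBBBB
After op 2 paint(3,4,R):
BBBBBB
BBBBBB
BBGBBB
BBGBRB
RGGBBB
RBBBBB
RBBBBB
After op 3 paint(6,5,G):
BBBBBB
BBBBBB
BBGBBB
BBGBRB
RGGBBB
RBBBBB
RBBBBG
After op 4 fill(1,5,G) [33 cells changed]:
GGGGGG
GGGGGG
GGGGGG
GGGGRG
RGGGGG
RGGGGG
RGGGGG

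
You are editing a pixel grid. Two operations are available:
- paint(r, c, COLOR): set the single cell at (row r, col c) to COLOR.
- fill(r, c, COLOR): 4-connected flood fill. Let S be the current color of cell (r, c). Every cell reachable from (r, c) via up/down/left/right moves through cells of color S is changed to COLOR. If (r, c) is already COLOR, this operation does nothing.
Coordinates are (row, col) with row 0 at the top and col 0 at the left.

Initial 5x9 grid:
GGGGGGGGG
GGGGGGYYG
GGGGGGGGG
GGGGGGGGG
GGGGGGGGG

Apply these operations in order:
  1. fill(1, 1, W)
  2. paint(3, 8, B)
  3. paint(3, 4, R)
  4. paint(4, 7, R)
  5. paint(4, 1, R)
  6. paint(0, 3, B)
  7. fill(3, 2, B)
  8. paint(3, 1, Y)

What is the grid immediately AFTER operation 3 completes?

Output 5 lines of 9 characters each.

Answer: WWWWWWWWW
WWWWWWYYW
WWWWWWWWW
WWWWRWWWB
WWWWWWWWW

Derivation:
After op 1 fill(1,1,W) [43 cells changed]:
WWWWWWWWW
WWWWWWYYW
WWWWWWWWW
WWWWWWWWW
WWWWWWWWW
After op 2 paint(3,8,B):
WWWWWWWWW
WWWWWWYYW
WWWWWWWWW
WWWWWWWWB
WWWWWWWWW
After op 3 paint(3,4,R):
WWWWWWWWW
WWWWWWYYW
WWWWWWWWW
WWWWRWWWB
WWWWWWWWW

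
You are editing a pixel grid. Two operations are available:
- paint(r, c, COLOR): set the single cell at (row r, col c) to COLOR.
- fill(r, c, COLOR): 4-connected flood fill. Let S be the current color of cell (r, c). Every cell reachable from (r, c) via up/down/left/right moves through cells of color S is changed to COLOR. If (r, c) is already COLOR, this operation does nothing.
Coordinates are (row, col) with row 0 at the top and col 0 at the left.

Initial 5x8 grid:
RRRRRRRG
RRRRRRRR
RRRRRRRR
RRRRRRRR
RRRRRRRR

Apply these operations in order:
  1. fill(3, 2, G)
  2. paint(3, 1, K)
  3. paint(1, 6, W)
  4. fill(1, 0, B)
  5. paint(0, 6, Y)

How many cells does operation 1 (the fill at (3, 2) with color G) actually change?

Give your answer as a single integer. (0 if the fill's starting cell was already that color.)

Answer: 39

Derivation:
After op 1 fill(3,2,G) [39 cells changed]:
GGGGGGGG
GGGGGGGG
GGGGGGGG
GGGGGGGG
GGGGGGGG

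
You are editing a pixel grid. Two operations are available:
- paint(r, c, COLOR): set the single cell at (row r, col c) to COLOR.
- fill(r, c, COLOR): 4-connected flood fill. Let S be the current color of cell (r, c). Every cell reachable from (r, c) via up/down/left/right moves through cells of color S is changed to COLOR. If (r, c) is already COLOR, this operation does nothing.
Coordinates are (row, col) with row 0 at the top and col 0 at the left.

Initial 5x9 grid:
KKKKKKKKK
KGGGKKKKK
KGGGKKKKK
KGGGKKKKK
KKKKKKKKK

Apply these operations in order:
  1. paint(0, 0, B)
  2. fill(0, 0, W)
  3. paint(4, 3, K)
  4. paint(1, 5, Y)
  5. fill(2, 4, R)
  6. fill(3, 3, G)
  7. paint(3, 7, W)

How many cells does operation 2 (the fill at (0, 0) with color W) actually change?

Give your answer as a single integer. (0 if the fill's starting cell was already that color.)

Answer: 1

Derivation:
After op 1 paint(0,0,B):
BKKKKKKKK
KGGGKKKKK
KGGGKKKKK
KGGGKKKKK
KKKKKKKKK
After op 2 fill(0,0,W) [1 cells changed]:
WKKKKKKKK
KGGGKKKKK
KGGGKKKKK
KGGGKKKKK
KKKKKKKKK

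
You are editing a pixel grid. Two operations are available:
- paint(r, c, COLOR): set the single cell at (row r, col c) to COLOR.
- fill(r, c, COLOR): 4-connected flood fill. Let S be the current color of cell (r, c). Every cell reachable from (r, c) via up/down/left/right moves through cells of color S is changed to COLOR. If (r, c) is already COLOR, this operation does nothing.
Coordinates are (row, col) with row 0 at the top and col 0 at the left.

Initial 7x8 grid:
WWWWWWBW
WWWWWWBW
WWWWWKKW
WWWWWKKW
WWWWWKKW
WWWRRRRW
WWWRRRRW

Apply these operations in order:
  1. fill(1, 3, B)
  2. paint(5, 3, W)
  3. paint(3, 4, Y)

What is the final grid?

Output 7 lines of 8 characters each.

After op 1 fill(1,3,B) [33 cells changed]:
BBBBBBBW
BBBBBBBW
BBBBBKKW
BBBBBKKW
BBBBBKKW
BBBRRRRW
BBBRRRRW
After op 2 paint(5,3,W):
BBBBBBBW
BBBBBBBW
BBBBBKKW
BBBBBKKW
BBBBBKKW
BBBWRRRW
BBBRRRRW
After op 3 paint(3,4,Y):
BBBBBBBW
BBBBBBBW
BBBBBKKW
BBBBYKKW
BBBBBKKW
BBBWRRRW
BBBRRRRW

Answer: BBBBBBBW
BBBBBBBW
BBBBBKKW
BBBBYKKW
BBBBBKKW
BBBWRRRW
BBBRRRRW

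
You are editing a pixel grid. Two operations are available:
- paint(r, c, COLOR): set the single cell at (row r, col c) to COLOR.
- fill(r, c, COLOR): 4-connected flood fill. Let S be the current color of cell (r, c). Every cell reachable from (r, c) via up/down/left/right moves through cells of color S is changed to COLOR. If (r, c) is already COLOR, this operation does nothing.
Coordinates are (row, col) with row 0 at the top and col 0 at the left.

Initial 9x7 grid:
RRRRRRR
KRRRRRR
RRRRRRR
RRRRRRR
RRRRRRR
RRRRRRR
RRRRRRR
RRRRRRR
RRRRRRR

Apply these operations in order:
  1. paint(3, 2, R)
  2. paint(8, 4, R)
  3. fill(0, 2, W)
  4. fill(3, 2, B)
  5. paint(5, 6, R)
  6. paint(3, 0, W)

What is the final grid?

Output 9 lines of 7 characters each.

After op 1 paint(3,2,R):
RRRRRRR
KRRRRRR
RRRRRRR
RRRRRRR
RRRRRRR
RRRRRRR
RRRRRRR
RRRRRRR
RRRRRRR
After op 2 paint(8,4,R):
RRRRRRR
KRRRRRR
RRRRRRR
RRRRRRR
RRRRRRR
RRRRRRR
RRRRRRR
RRRRRRR
RRRRRRR
After op 3 fill(0,2,W) [62 cells changed]:
WWWWWWW
KWWWWWW
WWWWWWW
WWWWWWW
WWWWWWW
WWWWWWW
WWWWWWW
WWWWWWW
WWWWWWW
After op 4 fill(3,2,B) [62 cells changed]:
BBBBBBB
KBBBBBB
BBBBBBB
BBBBBBB
BBBBBBB
BBBBBBB
BBBBBBB
BBBBBBB
BBBBBBB
After op 5 paint(5,6,R):
BBBBBBB
KBBBBBB
BBBBBBB
BBBBBBB
BBBBBBB
BBBBBBR
BBBBBBB
BBBBBBB
BBBBBBB
After op 6 paint(3,0,W):
BBBBBBB
KBBBBBB
BBBBBBB
WBBBBBB
BBBBBBB
BBBBBBR
BBBBBBB
BBBBBBB
BBBBBBB

Answer: BBBBBBB
KBBBBBB
BBBBBBB
WBBBBBB
BBBBBBB
BBBBBBR
BBBBBBB
BBBBBBB
BBBBBBB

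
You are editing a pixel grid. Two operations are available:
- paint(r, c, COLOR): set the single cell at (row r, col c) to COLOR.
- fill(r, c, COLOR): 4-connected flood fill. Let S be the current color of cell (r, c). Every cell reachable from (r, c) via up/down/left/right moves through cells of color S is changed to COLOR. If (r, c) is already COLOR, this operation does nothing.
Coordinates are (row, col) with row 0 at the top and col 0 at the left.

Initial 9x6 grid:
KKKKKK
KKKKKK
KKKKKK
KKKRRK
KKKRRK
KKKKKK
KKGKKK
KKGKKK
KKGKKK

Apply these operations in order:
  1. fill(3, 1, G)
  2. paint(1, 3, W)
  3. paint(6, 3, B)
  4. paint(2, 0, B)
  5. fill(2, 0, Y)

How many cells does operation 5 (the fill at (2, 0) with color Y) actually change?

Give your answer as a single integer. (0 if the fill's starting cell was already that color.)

Answer: 1

Derivation:
After op 1 fill(3,1,G) [47 cells changed]:
GGGGGG
GGGGGG
GGGGGG
GGGRRG
GGGRRG
GGGGGG
GGGGGG
GGGGGG
GGGGGG
After op 2 paint(1,3,W):
GGGGGG
GGGWGG
GGGGGG
GGGRRG
GGGRRG
GGGGGG
GGGGGG
GGGGGG
GGGGGG
After op 3 paint(6,3,B):
GGGGGG
GGGWGG
GGGGGG
GGGRRG
GGGRRG
GGGGGG
GGGBGG
GGGGGG
GGGGGG
After op 4 paint(2,0,B):
GGGGGG
GGGWGG
BGGGGG
GGGRRG
GGGRRG
GGGGGG
GGGBGG
GGGGGG
GGGGGG
After op 5 fill(2,0,Y) [1 cells changed]:
GGGGGG
GGGWGG
YGGGGG
GGGRRG
GGGRRG
GGGGGG
GGGBGG
GGGGGG
GGGGGG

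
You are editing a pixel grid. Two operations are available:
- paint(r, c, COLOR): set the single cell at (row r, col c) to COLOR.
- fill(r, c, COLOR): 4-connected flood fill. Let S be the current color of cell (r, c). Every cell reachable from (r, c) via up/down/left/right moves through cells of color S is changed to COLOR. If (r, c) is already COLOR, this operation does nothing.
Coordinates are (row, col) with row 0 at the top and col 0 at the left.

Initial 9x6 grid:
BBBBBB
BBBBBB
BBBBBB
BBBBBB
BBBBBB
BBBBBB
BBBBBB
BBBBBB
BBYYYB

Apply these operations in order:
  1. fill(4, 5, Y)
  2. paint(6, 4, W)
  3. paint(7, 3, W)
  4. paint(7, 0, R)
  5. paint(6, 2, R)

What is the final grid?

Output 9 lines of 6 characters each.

Answer: YYYYYY
YYYYYY
YYYYYY
YYYYYY
YYYYYY
YYYYYY
YYRYWY
RYYWYY
YYYYYY

Derivation:
After op 1 fill(4,5,Y) [51 cells changed]:
YYYYYY
YYYYYY
YYYYYY
YYYYYY
YYYYYY
YYYYYY
YYYYYY
YYYYYY
YYYYYY
After op 2 paint(6,4,W):
YYYYYY
YYYYYY
YYYYYY
YYYYYY
YYYYYY
YYYYYY
YYYYWY
YYYYYY
YYYYYY
After op 3 paint(7,3,W):
YYYYYY
YYYYYY
YYYYYY
YYYYYY
YYYYYY
YYYYYY
YYYYWY
YYYWYY
YYYYYY
After op 4 paint(7,0,R):
YYYYYY
YYYYYY
YYYYYY
YYYYYY
YYYYYY
YYYYYY
YYYYWY
RYYWYY
YYYYYY
After op 5 paint(6,2,R):
YYYYYY
YYYYYY
YYYYYY
YYYYYY
YYYYYY
YYYYYY
YYRYWY
RYYWYY
YYYYYY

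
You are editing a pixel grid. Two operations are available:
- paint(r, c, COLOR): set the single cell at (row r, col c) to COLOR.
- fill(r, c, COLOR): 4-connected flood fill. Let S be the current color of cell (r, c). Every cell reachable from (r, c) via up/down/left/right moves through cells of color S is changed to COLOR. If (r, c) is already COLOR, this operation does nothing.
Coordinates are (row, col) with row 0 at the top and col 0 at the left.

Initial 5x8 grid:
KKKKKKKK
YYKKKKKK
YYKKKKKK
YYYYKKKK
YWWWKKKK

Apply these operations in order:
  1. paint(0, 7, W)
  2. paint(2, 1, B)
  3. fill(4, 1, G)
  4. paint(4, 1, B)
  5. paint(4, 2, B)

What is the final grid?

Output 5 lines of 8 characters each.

After op 1 paint(0,7,W):
KKKKKKKW
YYKKKKKK
YYKKKKKK
YYYYKKKK
YWWWKKKK
After op 2 paint(2,1,B):
KKKKKKKW
YYKKKKKK
YBKKKKKK
YYYYKKKK
YWWWKKKK
After op 3 fill(4,1,G) [3 cells changed]:
KKKKKKKW
YYKKKKKK
YBKKKKKK
YYYYKKKK
YGGGKKKK
After op 4 paint(4,1,B):
KKKKKKKW
YYKKKKKK
YBKKKKKK
YYYYKKKK
YBGGKKKK
After op 5 paint(4,2,B):
KKKKKKKW
YYKKKKKK
YBKKKKKK
YYYYKKKK
YBBGKKKK

Answer: KKKKKKKW
YYKKKKKK
YBKKKKKK
YYYYKKKK
YBBGKKKK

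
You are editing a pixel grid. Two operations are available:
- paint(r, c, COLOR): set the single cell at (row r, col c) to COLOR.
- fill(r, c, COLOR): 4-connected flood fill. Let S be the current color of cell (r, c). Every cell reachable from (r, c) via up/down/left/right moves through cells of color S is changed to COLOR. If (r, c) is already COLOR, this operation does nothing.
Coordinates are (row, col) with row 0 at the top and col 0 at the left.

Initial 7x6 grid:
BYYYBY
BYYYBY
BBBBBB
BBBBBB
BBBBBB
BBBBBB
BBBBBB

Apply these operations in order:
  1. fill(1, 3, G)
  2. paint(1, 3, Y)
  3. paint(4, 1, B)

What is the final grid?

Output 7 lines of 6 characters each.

Answer: BGGGBY
BGGYBY
BBBBBB
BBBBBB
BBBBBB
BBBBBB
BBBBBB

Derivation:
After op 1 fill(1,3,G) [6 cells changed]:
BGGGBY
BGGGBY
BBBBBB
BBBBBB
BBBBBB
BBBBBB
BBBBBB
After op 2 paint(1,3,Y):
BGGGBY
BGGYBY
BBBBBB
BBBBBB
BBBBBB
BBBBBB
BBBBBB
After op 3 paint(4,1,B):
BGGGBY
BGGYBY
BBBBBB
BBBBBB
BBBBBB
BBBBBB
BBBBBB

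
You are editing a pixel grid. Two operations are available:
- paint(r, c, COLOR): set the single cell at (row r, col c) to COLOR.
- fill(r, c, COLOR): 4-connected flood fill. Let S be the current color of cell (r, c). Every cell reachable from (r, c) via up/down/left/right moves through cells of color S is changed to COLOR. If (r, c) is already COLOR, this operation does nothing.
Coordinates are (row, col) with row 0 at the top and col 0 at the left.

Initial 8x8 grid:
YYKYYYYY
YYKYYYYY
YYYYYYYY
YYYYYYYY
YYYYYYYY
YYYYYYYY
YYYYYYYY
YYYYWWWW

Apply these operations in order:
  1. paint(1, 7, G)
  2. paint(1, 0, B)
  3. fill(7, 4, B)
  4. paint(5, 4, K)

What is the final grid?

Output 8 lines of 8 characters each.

Answer: YYKYYYYY
BYKYYYYG
YYYYYYYY
YYYYYYYY
YYYYYYYY
YYYYKYYY
YYYYYYYY
YYYYBBBB

Derivation:
After op 1 paint(1,7,G):
YYKYYYYY
YYKYYYYG
YYYYYYYY
YYYYYYYY
YYYYYYYY
YYYYYYYY
YYYYYYYY
YYYYWWWW
After op 2 paint(1,0,B):
YYKYYYYY
BYKYYYYG
YYYYYYYY
YYYYYYYY
YYYYYYYY
YYYYYYYY
YYYYYYYY
YYYYWWWW
After op 3 fill(7,4,B) [4 cells changed]:
YYKYYYYY
BYKYYYYG
YYYYYYYY
YYYYYYYY
YYYYYYYY
YYYYYYYY
YYYYYYYY
YYYYBBBB
After op 4 paint(5,4,K):
YYKYYYYY
BYKYYYYG
YYYYYYYY
YYYYYYYY
YYYYYYYY
YYYYKYYY
YYYYYYYY
YYYYBBBB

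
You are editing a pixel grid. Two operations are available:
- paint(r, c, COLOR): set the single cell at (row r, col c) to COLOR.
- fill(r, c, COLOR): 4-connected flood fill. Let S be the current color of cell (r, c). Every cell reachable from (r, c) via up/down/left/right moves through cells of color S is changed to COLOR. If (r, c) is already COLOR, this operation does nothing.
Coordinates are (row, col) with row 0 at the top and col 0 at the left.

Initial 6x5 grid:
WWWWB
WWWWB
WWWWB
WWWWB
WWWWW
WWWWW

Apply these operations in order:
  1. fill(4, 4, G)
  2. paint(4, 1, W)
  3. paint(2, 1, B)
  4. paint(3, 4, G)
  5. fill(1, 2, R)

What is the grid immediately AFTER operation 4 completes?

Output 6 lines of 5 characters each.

Answer: GGGGB
GGGGB
GBGGB
GGGGG
GWGGG
GGGGG

Derivation:
After op 1 fill(4,4,G) [26 cells changed]:
GGGGB
GGGGB
GGGGB
GGGGB
GGGGG
GGGGG
After op 2 paint(4,1,W):
GGGGB
GGGGB
GGGGB
GGGGB
GWGGG
GGGGG
After op 3 paint(2,1,B):
GGGGB
GGGGB
GBGGB
GGGGB
GWGGG
GGGGG
After op 4 paint(3,4,G):
GGGGB
GGGGB
GBGGB
GGGGG
GWGGG
GGGGG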